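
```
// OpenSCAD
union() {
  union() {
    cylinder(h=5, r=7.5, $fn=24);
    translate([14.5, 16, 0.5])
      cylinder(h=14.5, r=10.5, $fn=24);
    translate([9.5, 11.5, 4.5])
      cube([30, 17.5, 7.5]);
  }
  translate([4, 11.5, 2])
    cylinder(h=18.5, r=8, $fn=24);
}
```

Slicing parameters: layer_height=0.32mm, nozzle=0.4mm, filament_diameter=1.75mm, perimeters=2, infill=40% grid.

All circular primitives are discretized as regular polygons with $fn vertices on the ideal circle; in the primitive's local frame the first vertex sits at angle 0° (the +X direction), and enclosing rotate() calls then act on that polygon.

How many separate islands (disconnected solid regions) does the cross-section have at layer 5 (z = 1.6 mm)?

At z = 1.6 mm: the cylinder: section is a regular 24-gon, circumradius r=7.5; the r=10.5 cylinder at (14.5, 16) gives a regular 24-gon of circumradius 10.5 (constant along its height); the cube at (9.5, 11.5) does not reach this height (z outside [4.5, 12]); Taking the union: the 2 present regions are separate (no shared area or edge), so areas and boundary lengths simply add and each stays a separate island — 2 connected regions; the cylinder at (4, 11.5) does not reach this height (z outside [2, 20.5]); Merging all regions: only that combined region is present, so the union is just that shape — 2 connected regions. Overall, the cross-section has 2 separate islands. Island count = 2.

2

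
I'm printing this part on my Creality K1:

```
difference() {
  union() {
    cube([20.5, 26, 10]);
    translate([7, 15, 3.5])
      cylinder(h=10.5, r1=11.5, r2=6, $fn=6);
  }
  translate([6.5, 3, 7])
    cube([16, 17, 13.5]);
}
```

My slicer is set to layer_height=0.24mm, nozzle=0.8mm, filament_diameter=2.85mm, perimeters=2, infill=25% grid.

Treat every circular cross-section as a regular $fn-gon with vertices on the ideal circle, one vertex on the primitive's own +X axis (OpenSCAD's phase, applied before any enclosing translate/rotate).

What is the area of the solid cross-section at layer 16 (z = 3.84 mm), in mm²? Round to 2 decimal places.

565.35 mm²

At z = 3.84 mm: the cube is present — its section is the full 20.5×26 rectangle (area 533.00 mm²); the cone at (7, 15) contributes a regular 6-gon of circumradius 11.322 (interpolated between r1=11.5 and r2=6 at t=0.032) (area = (6/2)·11.322²·sin(360°/6) = 333.04 mm²); Merging all regions: the regions partially overlap — summed areas 866.04 mm² minus the doubly-counted overlap 300.68 mm² gives 565.35 mm² — area = 565.35 mm²; the cube at (6.5, 3) does not reach this height (z outside [7, 20.5]); After the difference (first − rest): none of the subtracted shapes is present at this height, so the result so far is unchanged — area = 565.35 mm². Overall, the cross-section is a single solid region. Net area = 565.35 mm².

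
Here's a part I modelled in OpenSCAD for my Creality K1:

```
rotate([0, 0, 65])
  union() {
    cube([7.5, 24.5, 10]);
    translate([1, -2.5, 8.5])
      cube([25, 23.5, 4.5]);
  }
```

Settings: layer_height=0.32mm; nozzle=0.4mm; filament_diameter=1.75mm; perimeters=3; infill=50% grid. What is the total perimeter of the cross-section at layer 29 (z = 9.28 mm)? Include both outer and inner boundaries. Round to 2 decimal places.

At z = 9.28 mm: the cube (footprint 7.5×24.5) is included at this height (perimeter 64.00 mm); the 25×23.5 cube at (1, -2.5) contributes its full rectangle (perimeter 97.00 mm); Combining (union): the regions partially overlap (shared area 136.50 mm²), so the edge portions inside another operand are dropped and the merged outline is re-measured after clipping — boundary = 106.00 mm; (whole slice rotated 65° about Z — lengths, areas and connectivity unchanged). Overall, the cross-section is a single solid region. Total boundary length (outer) = 106.00 mm.

106.00 mm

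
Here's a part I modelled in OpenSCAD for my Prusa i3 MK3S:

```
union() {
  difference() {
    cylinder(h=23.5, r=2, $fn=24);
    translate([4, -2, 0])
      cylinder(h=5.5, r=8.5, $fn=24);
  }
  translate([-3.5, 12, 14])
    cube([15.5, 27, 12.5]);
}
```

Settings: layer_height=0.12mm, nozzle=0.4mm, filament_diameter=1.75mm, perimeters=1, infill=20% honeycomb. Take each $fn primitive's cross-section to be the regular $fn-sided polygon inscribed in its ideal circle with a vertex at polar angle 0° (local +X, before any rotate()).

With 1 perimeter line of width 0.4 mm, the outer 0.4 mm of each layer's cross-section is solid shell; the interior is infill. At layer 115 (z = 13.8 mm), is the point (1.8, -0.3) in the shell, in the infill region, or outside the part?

At z = 13.8 mm: the r=2 cylinder contributes a regular 24-gon of circumradius 2; the cylinder at (4, -2) does not reach this height (z outside [0, 5.5]); Taking the first minus the rest: none of the subtracted shapes is present at this height, so the r=2 cylinder is unchanged — 1 connected region; the cube at (-3.5, 12) is not intersected at this z (z outside [14, 26.5]); Merging all regions: only that combined region is present, so the union is just that shape — 1 connected region. Overall, the cross-section is a single solid region. The nearest boundary edge runs (1.93, -0.52)→(2.00, 0.00); distance from the point to it = 0.16 mm. The point is inside the cross-section, 0.16 mm from the nearest boundary — within the 0.4 mm shell band (1 × 0.4).

shell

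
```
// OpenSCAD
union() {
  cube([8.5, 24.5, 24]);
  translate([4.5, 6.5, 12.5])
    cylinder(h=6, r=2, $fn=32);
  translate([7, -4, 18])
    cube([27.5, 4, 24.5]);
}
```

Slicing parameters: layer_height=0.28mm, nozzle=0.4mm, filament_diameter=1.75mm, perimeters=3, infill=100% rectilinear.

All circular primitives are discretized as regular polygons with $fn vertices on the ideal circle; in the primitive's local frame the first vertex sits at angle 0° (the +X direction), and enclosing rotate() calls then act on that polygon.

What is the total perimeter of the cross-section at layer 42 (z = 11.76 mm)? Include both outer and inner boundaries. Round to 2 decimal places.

66.00 mm

At z = 11.76 mm: the cube (footprint 8.5×24.5) is included at this height (perimeter 66.00 mm); the cylinder at (4.5, 6.5) is not intersected at this z (z outside [12.5, 18.5]); the cube at (7, -4) is not intersected at this z (z outside [18, 42.5]); Combining (union): only the 8.5×24.5 cube is present, so the union is just that shape — boundary = 66.00 mm. Overall, the cross-section is a single solid region. Total boundary length (outer) = 66.00 mm.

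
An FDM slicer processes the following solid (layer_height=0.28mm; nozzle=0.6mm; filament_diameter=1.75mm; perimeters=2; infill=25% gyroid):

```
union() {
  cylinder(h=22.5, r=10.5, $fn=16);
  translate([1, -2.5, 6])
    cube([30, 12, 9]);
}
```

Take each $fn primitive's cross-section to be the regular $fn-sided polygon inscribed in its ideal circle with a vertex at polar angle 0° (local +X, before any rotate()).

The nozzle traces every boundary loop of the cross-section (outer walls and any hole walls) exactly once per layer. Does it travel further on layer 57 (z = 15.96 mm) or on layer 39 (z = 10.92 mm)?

layer 39 (z = 10.92 mm)

Layer 57 (z = 15.96): the r=10.5 cylinder contributes a regular 16-gon of circumradius 10.5 (perimeter = 2·16·10.500·sin(180°/16) = 65.55 mm); the cube at (1, -2.5) is absent (z outside [6, 15]); Combining (union): only the r=10.5 cylinder is present, so the union is just that shape — boundary = 65.55 mm. So its perimeter = 65.55 mm. Layer 39 (z = 10.92): the cylinder: section is a regular 16-gon, circumradius r=10.5 (perimeter = 2·16·10.500·sin(180°/16) = 65.55 mm); the cube at (1, -2.5) (footprint 30×12) is included at this height (perimeter 84.00 mm); Combining (union): the regions partially overlap (shared area 95.57 mm²), so the edge portions inside another operand are dropped and the merged outline is re-measured after clipping — boundary = 110.75 mm. So its perimeter = 110.75 mm. Layer 39 is larger (110.75 vs 65.55 mm).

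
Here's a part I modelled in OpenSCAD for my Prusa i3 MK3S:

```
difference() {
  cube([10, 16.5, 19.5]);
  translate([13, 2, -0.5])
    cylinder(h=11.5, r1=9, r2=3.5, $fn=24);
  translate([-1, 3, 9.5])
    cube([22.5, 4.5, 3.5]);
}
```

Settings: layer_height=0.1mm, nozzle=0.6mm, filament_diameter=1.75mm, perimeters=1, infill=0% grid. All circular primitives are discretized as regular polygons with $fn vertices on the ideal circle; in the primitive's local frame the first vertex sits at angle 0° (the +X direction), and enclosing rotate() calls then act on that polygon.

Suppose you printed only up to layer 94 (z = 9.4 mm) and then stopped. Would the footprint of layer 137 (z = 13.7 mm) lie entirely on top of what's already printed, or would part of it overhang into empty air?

part overhangs

Compare the two slices. At z = 9.4: the 10×16.5 cube contributes its full rectangle (area 165.00 mm²); the cone at (13, 2): at t=0.861 of its height the radius interpolates to r₁+(r₂−r₁)t = 4.265, giving a regular 24-gon of that circumradius (area = (24/2)·4.265²·sin(360°/24) = 56.50 mm²); the cube at (-1, 3) is absent (z outside [9.5, 13]); After the difference (first − rest): starting from the 10×16.5 cube (165.00 mm²), the cone at (13, 2) partially overlaps it — only the 4.72 mm² overlap (of its 56.50 mm²) is removed, clipping the outline — area = 160.28 mm². At z = 13.7: the cube is present — its section is the full 10×16.5 rectangle (area 165.00 mm²); the cone at (13, 2) is absent (z outside [-0.5, 11]); the cube at (-1, 3) does not reach this height (z outside [9.5, 13]); Subtracting the remaining from the first: none of the subtracted shapes is present at this height, so the 10×16.5 cube is unchanged — area = 165.00 mm². Checking containment: at z = 13.7 the cross-section extends beyond the z = 9.4 cross-section by about 4.72 mm².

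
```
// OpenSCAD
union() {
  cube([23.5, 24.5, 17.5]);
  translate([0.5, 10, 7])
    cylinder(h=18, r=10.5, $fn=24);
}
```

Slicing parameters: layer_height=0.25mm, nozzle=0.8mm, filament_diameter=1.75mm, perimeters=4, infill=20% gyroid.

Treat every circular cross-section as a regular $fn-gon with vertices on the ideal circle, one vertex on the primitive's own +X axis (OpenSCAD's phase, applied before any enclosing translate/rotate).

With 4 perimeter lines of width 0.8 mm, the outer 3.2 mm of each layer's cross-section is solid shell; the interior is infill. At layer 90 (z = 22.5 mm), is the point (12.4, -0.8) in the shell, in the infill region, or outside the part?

outside

At z = 22.5 mm: the cube does not reach this height (z outside [0, 17.5]); the cylinder at (0.5, 10): section is a regular 24-gon, circumradius r=10.5; Merging all regions: only the r=10.5 cylinder at (0.5, 10) is present, so the union is just that shape — 1 connected region. Overall, the cross-section is a single solid region. The nearest boundary edge runs (7.92, 2.58)→(9.59, 4.75); distance from the point to it = 5.61 mm. The point is not inside any of the regions above, so it lies outside the cross-section (5.61 mm from the nearest boundary).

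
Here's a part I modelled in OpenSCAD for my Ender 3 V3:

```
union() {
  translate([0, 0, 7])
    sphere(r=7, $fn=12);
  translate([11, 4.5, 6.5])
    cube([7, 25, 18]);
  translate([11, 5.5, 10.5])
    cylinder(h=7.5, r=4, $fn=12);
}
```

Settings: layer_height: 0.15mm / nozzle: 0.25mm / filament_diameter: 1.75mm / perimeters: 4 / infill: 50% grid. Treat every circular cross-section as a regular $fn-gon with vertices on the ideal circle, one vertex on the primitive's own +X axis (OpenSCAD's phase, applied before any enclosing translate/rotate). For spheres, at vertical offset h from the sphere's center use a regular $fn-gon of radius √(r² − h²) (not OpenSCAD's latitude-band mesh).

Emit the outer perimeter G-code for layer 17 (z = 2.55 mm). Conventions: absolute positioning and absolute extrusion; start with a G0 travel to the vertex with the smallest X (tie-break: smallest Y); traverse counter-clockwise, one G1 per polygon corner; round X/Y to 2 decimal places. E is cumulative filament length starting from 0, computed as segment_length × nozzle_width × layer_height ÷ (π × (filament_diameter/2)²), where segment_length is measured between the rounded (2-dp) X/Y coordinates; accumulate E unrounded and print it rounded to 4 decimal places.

G0 X-5.40 Y0.00 Z2.55
G1 X-4.68 Y-2.70 E0.0436
G1 X-2.70 Y-4.68 E0.0872
G1 X0.00 Y-5.40 E0.1308
G1 X2.70 Y-4.68 E0.1744
G1 X4.68 Y-2.70 E0.2180
G1 X5.40 Y0.00 E0.2616
G1 X4.68 Y2.70 E0.3051
G1 X2.70 Y4.68 E0.3488
G1 X0.00 Y5.40 E0.3924
G1 X-2.70 Y4.68 E0.4359
G1 X-4.68 Y2.70 E0.4796
G1 X-5.40 Y0.00 E0.5232

At z = 2.55 mm: the r=7 sphere contributes a regular 12-gon of circumradius √(7²−4.45²) = 5.403; the cube at (11, 4.5) is not intersected at this z (z outside [6.5, 24.5]); the cylinder at (11, 5.5) is absent (z outside [10.5, 18]); Combining (union): only the r=7 sphere is present, so the union is just that shape — 1 connected region. The outline is a single polygon with 12 vertices. Extrusion per mm of travel: 0.25 × 0.15 / (π × 0.875²) = 0.015591. Accumulating E over each segment gives final E = 0.5232.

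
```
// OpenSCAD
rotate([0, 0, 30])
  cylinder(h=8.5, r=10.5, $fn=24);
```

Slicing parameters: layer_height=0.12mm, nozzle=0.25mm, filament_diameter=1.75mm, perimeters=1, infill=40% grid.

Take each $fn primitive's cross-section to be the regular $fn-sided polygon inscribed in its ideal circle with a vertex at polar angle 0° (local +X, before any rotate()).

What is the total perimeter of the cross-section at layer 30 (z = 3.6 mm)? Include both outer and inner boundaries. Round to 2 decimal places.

65.79 mm

At z = 3.6 mm: the cylinder: section is a regular 24-gon, circumradius r=10.5 (perimeter = 2·24·10.500·sin(180°/24) = 65.79 mm); (whole slice rotated 30° about Z — lengths, areas and connectivity unchanged). Overall, the cross-section is a single solid region. Total boundary length (outer) = 65.79 mm.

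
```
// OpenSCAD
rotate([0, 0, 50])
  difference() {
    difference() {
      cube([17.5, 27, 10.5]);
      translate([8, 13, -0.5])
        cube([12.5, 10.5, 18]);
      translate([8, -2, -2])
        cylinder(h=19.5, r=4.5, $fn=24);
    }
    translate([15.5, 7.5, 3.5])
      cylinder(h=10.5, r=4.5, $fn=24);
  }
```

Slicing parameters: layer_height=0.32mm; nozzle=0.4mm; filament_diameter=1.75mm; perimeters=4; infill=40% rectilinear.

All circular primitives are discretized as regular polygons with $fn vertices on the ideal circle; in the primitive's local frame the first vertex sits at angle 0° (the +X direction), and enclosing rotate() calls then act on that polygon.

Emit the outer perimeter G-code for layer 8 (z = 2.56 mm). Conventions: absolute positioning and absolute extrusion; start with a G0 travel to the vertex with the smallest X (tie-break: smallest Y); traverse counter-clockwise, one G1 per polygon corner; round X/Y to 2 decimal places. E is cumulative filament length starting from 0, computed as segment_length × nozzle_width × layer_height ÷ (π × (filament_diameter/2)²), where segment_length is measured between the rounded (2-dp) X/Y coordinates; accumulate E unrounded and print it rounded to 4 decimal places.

G0 X-20.68 Y17.36 Z2.56
G1 X0.00 Y0.00 E1.4369
G1 X2.57 Y3.06 E1.6495
G1 X2.45 Y3.30 E1.6638
G1 X2.19 Y4.45 E1.7265
G1 X2.24 Y5.62 E1.7889
G1 X2.60 Y6.74 E1.8515
G1 X3.23 Y7.74 E1.9144
G1 X4.09 Y8.53 E1.9765
G1 X5.14 Y9.07 E2.0393
G1 X6.28 Y9.33 E2.1016
G1 X7.46 Y9.27 E2.1644
G1 X7.71 Y9.19 E2.1784
G1 X11.25 Y13.41 E2.4715
G1 X1.29 Y21.76 E3.1632
G1 X-4.82 Y14.48 E3.6690
G1 X-12.86 Y21.23 E4.2276
G1 X-6.75 Y28.51 E4.7334
G1 X-9.43 Y30.76 E4.9196
G1 X-20.68 Y17.36 E5.8507

At z = 2.56 mm: the cube is present — its section is the full 17.5×27 rectangle; the cube at (8, 13) (footprint 12.5×10.5) is included at this height; the r=4.5 cylinder at (8, -2) gives a regular 24-gon of circumradius 4.5 (constant along its height); After the difference (first − rest): starting from the 17.5×27 cube, the 12.5×10.5 cube at (8, 13) partially overlaps it — only the 99.75 mm² overlap (of its 131.25 mm²) is removed, clipping the outline; the r=4.5 cylinder at (8, -2) partially overlaps it — only the 14.17 mm² overlap (of its 62.89 mm²) is removed, clipping the outline — 1 connected region; the cylinder at (15.5, 7.5) does not reach this height (z outside [3.5, 14]); Subtracting the remaining from the first: none of the subtracted shapes is present at this height, so that combined region is unchanged — 1 connected region; (rotated 50° about Z; rotation is an isometry so areas/perimeters/island counts are preserved). The outline is a single polygon with 19 vertices. Extrusion per mm of travel: 0.4 × 0.32 / (π × 0.875²) = 0.053216. Accumulating E over each segment gives final E = 5.8507.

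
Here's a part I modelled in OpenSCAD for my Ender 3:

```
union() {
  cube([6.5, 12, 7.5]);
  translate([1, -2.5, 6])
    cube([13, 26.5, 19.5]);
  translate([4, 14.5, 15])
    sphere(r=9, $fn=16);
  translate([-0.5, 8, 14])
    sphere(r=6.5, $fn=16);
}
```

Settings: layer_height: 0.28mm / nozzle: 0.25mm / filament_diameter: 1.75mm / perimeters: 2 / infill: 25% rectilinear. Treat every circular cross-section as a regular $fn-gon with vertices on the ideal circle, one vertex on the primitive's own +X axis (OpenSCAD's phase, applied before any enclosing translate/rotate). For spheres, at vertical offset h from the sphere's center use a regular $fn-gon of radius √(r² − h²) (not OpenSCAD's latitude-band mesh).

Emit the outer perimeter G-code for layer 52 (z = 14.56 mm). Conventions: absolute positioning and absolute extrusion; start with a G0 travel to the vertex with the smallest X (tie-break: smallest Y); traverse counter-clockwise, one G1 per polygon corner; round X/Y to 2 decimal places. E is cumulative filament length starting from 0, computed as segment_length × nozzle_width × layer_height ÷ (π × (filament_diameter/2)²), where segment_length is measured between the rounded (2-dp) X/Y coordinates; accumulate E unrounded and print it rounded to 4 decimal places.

G0 X-6.98 Y8.00 Z14.56
G1 X-6.48 Y5.52 E0.0736
G1 X-5.08 Y3.42 E0.1471
G1 X-2.98 Y2.02 E0.2205
G1 X-0.50 Y1.52 E0.2942
G1 X1.00 Y1.82 E0.3387
G1 X1.00 Y-2.50 E0.4644
G1 X14.00 Y-2.50 E0.8427
G1 X14.00 Y24.00 E1.6140
G1 X1.00 Y24.00 E1.9923
G1 X1.00 Y22.89 E2.0246
G1 X0.56 Y22.80 E2.0377
G1 X-2.36 Y20.86 E2.1397
G1 X-4.30 Y17.94 E2.2417
G1 X-4.99 Y14.50 E2.3438
G1 X-4.66 Y12.86 E2.3925
G1 X-5.08 Y12.58 E2.4072
G1 X-6.48 Y10.48 E2.4806
G1 X-6.98 Y8.00 E2.5543

At z = 14.56 mm: the cube is absent (z outside [0, 7.5]); the cube at (1, -2.5) is present — its section is the full 13×26.5 rectangle; the sphere at (4, 14.5): section is a regular 16-gon, circumradius = √(r²−h²) = √(9²−0.44²) = 8.989; the r=6.5 sphere at (-0.5, 8) contributes a regular 16-gon of circumradius √(6.5²−0.56²) = 6.476; Combining (union): the regions partially overlap (shared area 253.81 mm²), so overlapping operands fuse into one piece — 1 connected region. The outline is a single polygon with 18 vertices. Extrusion per mm of travel: 0.25 × 0.28 / (π × 0.875²) = 0.029103. Accumulating E over each segment gives final E = 2.5543.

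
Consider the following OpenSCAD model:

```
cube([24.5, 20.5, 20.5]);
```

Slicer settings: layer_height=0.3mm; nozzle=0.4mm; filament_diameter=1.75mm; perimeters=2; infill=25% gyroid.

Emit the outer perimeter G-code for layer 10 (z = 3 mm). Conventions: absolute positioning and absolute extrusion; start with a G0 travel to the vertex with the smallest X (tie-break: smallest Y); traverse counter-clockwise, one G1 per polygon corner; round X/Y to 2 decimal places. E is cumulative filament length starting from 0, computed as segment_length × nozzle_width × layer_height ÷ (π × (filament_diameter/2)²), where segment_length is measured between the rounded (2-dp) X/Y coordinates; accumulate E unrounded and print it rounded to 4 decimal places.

G0 X0.00 Y0.00 Z3.00
G1 X24.50 Y0.00 E1.2223
G1 X24.50 Y20.50 E2.2451
G1 X0.00 Y20.50 E3.4674
G1 X0.00 Y0.00 E4.4901

At z = 3 mm: the cube is present — its section is the full 24.5×20.5 rectangle. The outline is a single polygon with 4 vertices. Extrusion per mm of travel: 0.4 × 0.3 / (π × 0.875²) = 0.049890. Accumulating E over each segment gives final E = 4.4901.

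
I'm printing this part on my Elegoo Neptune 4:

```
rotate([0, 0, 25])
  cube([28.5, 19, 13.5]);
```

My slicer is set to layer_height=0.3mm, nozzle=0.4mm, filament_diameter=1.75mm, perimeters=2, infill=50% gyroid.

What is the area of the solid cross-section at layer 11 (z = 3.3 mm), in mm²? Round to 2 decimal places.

At z = 3.3 mm: the cube is present — its section is the full 28.5×19 rectangle (area 541.50 mm²); (rotated 25° about Z; rotation is an isometry so areas/perimeters/island counts are preserved). Overall, the cross-section is a single solid region. Net area = 541.50 mm².

541.50 mm²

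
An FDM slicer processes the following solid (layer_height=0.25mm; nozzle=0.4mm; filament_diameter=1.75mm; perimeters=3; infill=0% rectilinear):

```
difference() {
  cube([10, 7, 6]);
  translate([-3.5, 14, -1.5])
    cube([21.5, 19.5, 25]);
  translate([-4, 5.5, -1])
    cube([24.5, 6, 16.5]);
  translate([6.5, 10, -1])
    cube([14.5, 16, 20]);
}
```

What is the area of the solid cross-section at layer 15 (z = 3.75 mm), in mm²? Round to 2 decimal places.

55.00 mm²

At z = 3.75 mm: the cube (footprint 10×7) is included at this height (area 70.00 mm²); the cube at (-3.5, 14) (footprint 21.5×19.5) is included at this height (area 419.25 mm²); the 24.5×6 cube at (-4, 5.5) contributes its full rectangle (area 147.00 mm²); the 14.5×16 cube at (6.5, 10) contributes its full rectangle (area 232.00 mm²); After the difference (first − rest): starting from the 10×7 cube (70.00 mm²), the 21.5×19.5 cube at (-3.5, 14) misses the remaining region (no effect); the 24.5×6 cube at (-4, 5.5) partially overlaps it — only the 15.00 mm² overlap (of its 147.00 mm²) is removed, clipping the outline; the 14.5×16 cube at (6.5, 10) misses the remaining region (no effect) — area = 55.00 mm². Overall, the cross-section is a single solid region. Net area = 55.00 mm².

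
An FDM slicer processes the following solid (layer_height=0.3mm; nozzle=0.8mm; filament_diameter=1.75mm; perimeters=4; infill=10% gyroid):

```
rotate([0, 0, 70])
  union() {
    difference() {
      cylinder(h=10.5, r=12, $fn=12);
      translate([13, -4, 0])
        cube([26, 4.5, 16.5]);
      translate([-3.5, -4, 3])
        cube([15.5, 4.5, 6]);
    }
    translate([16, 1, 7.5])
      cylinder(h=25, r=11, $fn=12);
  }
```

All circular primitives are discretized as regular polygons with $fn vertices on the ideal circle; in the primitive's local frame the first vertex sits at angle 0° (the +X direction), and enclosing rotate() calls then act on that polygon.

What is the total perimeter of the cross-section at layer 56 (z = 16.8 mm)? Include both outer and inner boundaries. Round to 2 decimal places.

68.33 mm

At z = 16.8 mm: the cylinder is absent (z outside [0, 10.5]); the cube at (13, -4) does not reach this height (z outside [0, 16.5]); the cube at (-3.5, -4) is not intersected at this z (z outside [3, 9]); Taking the first minus the rest: the first operand is absent here, so nothing remains; the r=11 cylinder at (16, 1) gives a regular 12-gon of circumradius 11 (constant along its height) (perimeter = 2·12·11.000·sin(180°/12) = 68.33 mm); Combining (union): only the r=11 cylinder at (16, 1) is present, so the union is just that shape — boundary = 68.33 mm; (whole slice rotated 70° about Z — lengths, areas and connectivity unchanged). Overall, the cross-section is a single solid region. Total boundary length (outer) = 68.33 mm.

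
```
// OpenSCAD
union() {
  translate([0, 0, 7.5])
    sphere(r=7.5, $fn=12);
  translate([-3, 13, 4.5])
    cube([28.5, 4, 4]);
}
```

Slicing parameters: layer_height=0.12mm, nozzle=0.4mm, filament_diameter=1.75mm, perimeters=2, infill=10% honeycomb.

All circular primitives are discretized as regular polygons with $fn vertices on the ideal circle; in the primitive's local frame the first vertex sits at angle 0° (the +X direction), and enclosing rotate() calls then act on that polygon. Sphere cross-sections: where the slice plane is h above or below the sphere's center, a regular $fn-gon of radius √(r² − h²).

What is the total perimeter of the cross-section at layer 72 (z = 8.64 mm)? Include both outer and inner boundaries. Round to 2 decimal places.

46.05 mm

At z = 8.64 mm: the r=7.5 sphere slices to a regular 12-gon of circumradius 7.413 (√(r²−h²) with h=1.14 from center) (perimeter = 2·12·7.413·sin(180°/12) = 46.05 mm); the cube at (-3, 13) does not reach this height (z outside [4.5, 8.5]); Taking the union: only the r=7.5 sphere is present, so the union is just that shape — boundary = 46.05 mm. Overall, the cross-section is a single solid region. Total boundary length (outer) = 46.05 mm.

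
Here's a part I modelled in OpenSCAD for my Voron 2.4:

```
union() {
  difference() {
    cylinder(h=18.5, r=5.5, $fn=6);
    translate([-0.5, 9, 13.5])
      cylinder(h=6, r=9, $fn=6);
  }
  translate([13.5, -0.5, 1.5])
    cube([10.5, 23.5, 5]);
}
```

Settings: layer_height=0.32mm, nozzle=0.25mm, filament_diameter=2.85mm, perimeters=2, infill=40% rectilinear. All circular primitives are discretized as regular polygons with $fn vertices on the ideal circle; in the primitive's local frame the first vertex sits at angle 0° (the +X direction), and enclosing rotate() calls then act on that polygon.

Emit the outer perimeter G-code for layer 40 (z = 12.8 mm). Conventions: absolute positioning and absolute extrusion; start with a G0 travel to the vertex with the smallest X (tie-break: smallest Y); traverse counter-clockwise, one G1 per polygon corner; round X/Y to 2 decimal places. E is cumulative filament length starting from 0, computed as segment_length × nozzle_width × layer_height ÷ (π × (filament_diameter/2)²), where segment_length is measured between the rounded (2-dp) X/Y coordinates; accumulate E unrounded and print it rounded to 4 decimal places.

G0 X-5.50 Y0.00 Z12.80
G1 X-2.75 Y-4.76 E0.0689
G1 X2.75 Y-4.76 E0.1379
G1 X5.50 Y0.00 E0.2068
G1 X2.75 Y4.76 E0.2758
G1 X-2.75 Y4.76 E0.3448
G1 X-5.50 Y0.00 E0.4137

At z = 12.8 mm: the cylinder: section is a regular 6-gon, circumradius r=5.5; the cylinder at (-0.5, 9) is absent (z outside [13.5, 19.5]); Taking the first minus the rest: none of the subtracted shapes is present at this height, so the r=5.5 cylinder is unchanged — 1 connected region; the cube at (13.5, -0.5) is absent (z outside [1.5, 6.5]); Taking the union: only that combined region is present, so the union is just that shape — 1 connected region. The outline is a single polygon with 6 vertices. Extrusion per mm of travel: 0.25 × 0.32 / (π × 1.425²) = 0.012540. Accumulating E over each segment gives final E = 0.4137.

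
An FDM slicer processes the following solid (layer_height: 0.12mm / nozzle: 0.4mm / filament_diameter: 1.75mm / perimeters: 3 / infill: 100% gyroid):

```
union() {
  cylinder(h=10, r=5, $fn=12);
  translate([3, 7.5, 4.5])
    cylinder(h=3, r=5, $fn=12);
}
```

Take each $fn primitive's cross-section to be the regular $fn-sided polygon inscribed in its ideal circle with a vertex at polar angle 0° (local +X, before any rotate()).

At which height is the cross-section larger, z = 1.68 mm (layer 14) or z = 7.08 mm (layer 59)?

layer 59 (z = 7.08 mm)

Layer 14 (z = 1.68): the cylinder: section is a regular 12-gon, circumradius r=5 (area = (12/2)·5.000²·sin(360°/12) = 75.00 mm²); the cylinder at (3, 7.5) does not reach this height (z outside [4.5, 7.5]); Combining (union): only the r=5 cylinder is present, so the union is just that shape — area = 75.00 mm². So its area = 75.00 mm². Layer 59 (z = 7.08): the r=5 cylinder gives a regular 12-gon of circumradius 5 (constant along its height) (area = (12/2)·5.000²·sin(360°/12) = 75.00 mm²); the cylinder at (3, 7.5): section is a regular 12-gon, circumradius r=5 (area = (12/2)·5.000²·sin(360°/12) = 75.00 mm²); Merging all regions: the regions partially overlap — summed areas 150.00 mm² minus the doubly-counted overlap 6.30 mm² gives 143.70 mm² — area = 143.70 mm². So its area = 143.70 mm². Layer 59 is larger (143.70 vs 75.00 mm²).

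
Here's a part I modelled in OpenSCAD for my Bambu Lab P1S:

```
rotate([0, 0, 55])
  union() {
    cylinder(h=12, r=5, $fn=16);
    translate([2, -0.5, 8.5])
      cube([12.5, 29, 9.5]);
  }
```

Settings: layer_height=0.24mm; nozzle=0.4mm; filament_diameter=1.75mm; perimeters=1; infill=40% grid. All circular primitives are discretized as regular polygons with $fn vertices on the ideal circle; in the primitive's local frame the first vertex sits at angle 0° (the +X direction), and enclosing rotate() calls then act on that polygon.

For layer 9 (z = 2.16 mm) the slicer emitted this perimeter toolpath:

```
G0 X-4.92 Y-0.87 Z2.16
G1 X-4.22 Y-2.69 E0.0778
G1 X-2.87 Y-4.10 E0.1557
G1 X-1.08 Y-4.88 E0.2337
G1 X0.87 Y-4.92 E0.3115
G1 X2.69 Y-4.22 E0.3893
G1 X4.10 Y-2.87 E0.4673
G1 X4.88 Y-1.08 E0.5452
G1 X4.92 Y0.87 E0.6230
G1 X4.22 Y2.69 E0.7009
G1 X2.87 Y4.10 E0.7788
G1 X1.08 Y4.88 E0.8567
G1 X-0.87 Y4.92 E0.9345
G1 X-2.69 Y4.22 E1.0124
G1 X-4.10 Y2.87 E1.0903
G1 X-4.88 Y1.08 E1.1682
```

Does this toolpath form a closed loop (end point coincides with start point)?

no

Start point (G0): (-4.92, -0.87). End point (last G1): the path does not return to the start — open.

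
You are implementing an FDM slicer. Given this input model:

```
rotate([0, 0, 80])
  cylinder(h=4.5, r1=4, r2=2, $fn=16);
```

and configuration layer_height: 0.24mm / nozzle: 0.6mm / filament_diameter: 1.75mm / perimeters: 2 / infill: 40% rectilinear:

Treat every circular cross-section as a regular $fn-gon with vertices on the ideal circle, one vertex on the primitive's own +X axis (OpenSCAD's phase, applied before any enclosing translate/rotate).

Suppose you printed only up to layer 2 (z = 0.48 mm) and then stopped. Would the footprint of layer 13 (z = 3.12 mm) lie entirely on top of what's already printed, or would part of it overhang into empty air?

entirely on top

Compare the two slices. At z = 0.48: the cone: at t=0.107 of its height the radius interpolates to r₁+(r₂−r₁)t = 3.787, giving a regular 16-gon of that circumradius (area = (16/2)·3.787²·sin(360°/16) = 43.90 mm²); (rotated 80° about Z; rotation is an isometry so areas/perimeters/island counts are preserved). At z = 3.12: the cone (r1=4→r2=2) has section circumradius 2.613 here — a regular 16-gon (area = (16/2)·2.613²·sin(360°/16) = 20.91 mm²); (rotated 80° about Z; rotation is an isometry so areas/perimeters/island counts are preserved). Checking containment: the cross-section at z = 3.12 is a subset of the cross-section at z = 0.48.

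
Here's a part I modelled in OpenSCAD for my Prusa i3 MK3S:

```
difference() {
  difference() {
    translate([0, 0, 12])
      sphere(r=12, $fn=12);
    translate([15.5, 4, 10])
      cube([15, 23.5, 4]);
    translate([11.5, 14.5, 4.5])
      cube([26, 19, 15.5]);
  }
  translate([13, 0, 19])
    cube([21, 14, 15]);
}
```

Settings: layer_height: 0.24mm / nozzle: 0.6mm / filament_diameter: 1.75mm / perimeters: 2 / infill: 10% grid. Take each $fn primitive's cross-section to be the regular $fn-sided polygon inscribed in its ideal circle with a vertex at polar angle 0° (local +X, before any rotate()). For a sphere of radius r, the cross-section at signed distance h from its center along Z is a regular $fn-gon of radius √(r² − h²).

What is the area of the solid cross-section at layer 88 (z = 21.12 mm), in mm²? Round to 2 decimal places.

At z = 21.12 mm: the r=12 sphere slices to a regular 12-gon of circumradius 7.799 (√(r²−h²) with h=9.12 from center) (area = (12/2)·7.799²·sin(360°/12) = 182.48 mm²); the cube at (15.5, 4) does not reach this height (z outside [10, 14]); the cube at (11.5, 14.5) is not intersected at this z (z outside [4.5, 20]); After the difference (first − rest): none of the subtracted shapes is present at this height, so the r=12 sphere is unchanged — area = 182.48 mm²; the cube at (13, 0) is present — its section is the full 21×14 rectangle (area 294.00 mm²); Taking the first minus the rest: starting from that combined region (182.48 mm²), the 21×14 cube at (13, 0) misses the remaining region (no effect) — area = 182.48 mm². Overall, the cross-section is a single solid region. Net area = 182.48 mm².

182.48 mm²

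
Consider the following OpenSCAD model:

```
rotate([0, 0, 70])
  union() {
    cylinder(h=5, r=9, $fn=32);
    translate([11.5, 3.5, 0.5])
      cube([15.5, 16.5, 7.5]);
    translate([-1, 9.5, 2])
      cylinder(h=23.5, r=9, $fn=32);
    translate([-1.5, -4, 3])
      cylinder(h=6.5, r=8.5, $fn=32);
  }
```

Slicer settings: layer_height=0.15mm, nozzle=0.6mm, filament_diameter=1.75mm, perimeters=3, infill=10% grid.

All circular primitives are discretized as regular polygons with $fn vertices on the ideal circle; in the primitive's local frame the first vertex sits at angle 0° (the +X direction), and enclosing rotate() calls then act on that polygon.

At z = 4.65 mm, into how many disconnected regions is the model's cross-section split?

2

At z = 4.65 mm: the cylinder: section is a regular 32-gon, circumradius r=9; the cube at (11.5, 3.5) is present — its section is the full 15.5×16.5 rectangle; the cylinder at (-1, 9.5): section is a regular 32-gon, circumradius r=9; the r=8.5 cylinder at (-1.5, -4) gives a regular 32-gon of circumradius 8.5 (constant along its height); Taking the union: the regions partially overlap (shared area 254.81 mm²), so overlapping operands fuse into one piece — 2 connected regions; (whole slice rotated 70° about Z — lengths, areas and connectivity unchanged). The result has 2 disconnected regions.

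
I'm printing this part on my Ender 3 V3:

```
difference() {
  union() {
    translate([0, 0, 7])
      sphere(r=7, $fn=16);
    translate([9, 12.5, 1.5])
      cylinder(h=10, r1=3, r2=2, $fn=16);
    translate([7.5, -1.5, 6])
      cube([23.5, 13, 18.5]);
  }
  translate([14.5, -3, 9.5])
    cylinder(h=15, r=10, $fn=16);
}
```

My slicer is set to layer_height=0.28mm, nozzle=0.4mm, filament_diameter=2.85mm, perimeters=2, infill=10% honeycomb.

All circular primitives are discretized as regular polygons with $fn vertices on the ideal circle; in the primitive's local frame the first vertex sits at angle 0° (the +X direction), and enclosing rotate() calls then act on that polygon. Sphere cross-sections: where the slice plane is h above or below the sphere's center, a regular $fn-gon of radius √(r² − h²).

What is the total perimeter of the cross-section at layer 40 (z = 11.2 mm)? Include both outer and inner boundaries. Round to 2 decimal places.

112.59 mm

At z = 11.2 mm: the sphere: section is a regular 16-gon, circumradius = √(r²−h²) = √(7²−4.2²) = 5.600 (perimeter = 2·16·5.600·sin(180°/16) = 34.96 mm); the cone at (9, 12.5) contributes a regular 16-gon of circumradius 2.030 (interpolated between r1=3 and r2=2 at t=0.970) (perimeter = 2·16·2.030·sin(180°/16) = 12.67 mm); the 23.5×13 cube at (7.5, -1.5) contributes its full rectangle (perimeter 73.00 mm); Combining (union): the regions partially overlap (shared area 2.43 mm²), so the edge portions inside another operand are dropped and the merged outline is re-measured after clipping — boundary = 113.26 mm; the cylinder at (14.5, -3): section is a regular 16-gon, circumradius r=10 (perimeter = 2·16·10.000·sin(180°/16) = 62.43 mm); After the difference (first − rest): starting from that combined region, the r=10 cylinder at (14.5, -3) partially overlaps it — only the 115.67 mm² overlap (of its 306.15 mm²) is removed, clipping the outline — boundary = 112.59 mm. Overall, the cross-section has 2 separate islands. Total boundary length (outer) = 112.59 mm.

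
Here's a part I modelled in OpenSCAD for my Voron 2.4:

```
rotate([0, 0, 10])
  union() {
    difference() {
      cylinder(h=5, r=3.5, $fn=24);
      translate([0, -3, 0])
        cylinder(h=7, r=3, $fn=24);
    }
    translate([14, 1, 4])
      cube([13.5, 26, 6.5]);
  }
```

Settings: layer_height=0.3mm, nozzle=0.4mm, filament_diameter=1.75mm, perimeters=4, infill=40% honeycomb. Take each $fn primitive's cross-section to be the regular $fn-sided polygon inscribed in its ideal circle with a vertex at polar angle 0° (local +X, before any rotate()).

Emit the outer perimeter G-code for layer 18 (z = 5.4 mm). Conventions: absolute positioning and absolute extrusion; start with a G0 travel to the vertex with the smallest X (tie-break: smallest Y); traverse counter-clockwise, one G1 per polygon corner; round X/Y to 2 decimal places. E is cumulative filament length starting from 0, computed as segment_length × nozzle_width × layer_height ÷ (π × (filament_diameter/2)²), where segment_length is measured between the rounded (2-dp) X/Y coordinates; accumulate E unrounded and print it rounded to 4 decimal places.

At z = 5.4 mm: the cylinder is not intersected at this z (z outside [0, 5]); the cylinder at (0, -3): section is a regular 24-gon, circumradius r=3; Taking the first minus the rest: the first operand is absent here, so nothing remains; the 13.5×26 cube at (14, 1) contributes its full rectangle; Merging all regions: only the 13.5×26 cube at (14, 1) is present, so the union is just that shape — 1 connected region; (whole slice rotated 10° about Z — lengths, areas and connectivity unchanged). The outline is a single polygon with 4 vertices. Extrusion per mm of travel: 0.4 × 0.3 / (π × 0.875²) = 0.049890. Accumulating E over each segment gives final E = 3.9414.

G0 X9.10 Y29.02 Z5.40
G1 X13.61 Y3.42 E1.2969
G1 X26.91 Y5.76 E1.9706
G1 X22.39 Y31.37 E3.2680
G1 X9.10 Y29.02 E3.9414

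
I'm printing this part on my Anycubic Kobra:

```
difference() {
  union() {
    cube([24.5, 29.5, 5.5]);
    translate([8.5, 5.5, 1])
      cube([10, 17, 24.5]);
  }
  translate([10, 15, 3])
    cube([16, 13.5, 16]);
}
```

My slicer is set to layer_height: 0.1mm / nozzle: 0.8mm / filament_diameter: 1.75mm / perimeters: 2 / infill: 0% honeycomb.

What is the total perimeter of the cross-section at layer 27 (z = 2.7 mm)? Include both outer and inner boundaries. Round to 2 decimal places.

108.00 mm

At z = 2.7 mm: the 24.5×29.5 cube contributes its full rectangle (perimeter 108.00 mm); the cube at (8.5, 5.5) (footprint 10×17) is included at this height (perimeter 54.00 mm); Taking the union: the 10×17 cube at (8.5, 5.5) lies entirely inside the 24.5×29.5 cube, so the union is just the 24.5×29.5 cube — boundary = 108.00 mm; the cube at (10, 15) is absent (z outside [3, 19]); After the difference (first − rest): none of the subtracted shapes is present at this height, so the result so far is unchanged — boundary = 108.00 mm. Overall, the cross-section is a single solid region. Total boundary length (outer) = 108.00 mm.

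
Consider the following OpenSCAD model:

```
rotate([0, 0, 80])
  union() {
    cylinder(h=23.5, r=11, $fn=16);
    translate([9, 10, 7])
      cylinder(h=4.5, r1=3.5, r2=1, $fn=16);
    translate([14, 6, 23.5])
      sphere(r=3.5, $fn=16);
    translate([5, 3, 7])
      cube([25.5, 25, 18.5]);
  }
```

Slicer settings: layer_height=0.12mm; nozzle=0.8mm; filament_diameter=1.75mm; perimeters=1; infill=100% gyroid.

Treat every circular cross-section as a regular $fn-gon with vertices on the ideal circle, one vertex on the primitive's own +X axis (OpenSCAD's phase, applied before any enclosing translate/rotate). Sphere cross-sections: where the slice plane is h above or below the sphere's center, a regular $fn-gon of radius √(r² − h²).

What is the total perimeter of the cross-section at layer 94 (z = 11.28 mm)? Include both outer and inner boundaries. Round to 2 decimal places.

148.77 mm

At z = 11.28 mm: the r=11 cylinder gives a regular 16-gon of circumradius 11 (constant along its height) (perimeter = 2·16·11.000·sin(180°/16) = 68.67 mm); the cone at (9, 10): at t=0.951 of its height the radius interpolates to r₁+(r₂−r₁)t = 1.122, giving a regular 16-gon of that circumradius (perimeter = 2·16·1.122·sin(180°/16) = 7.01 mm); the sphere at (14, 6) does not reach this height (|z−center|=12.220 > r=3.5); the cube at (5, 3) (footprint 25.5×25) is included at this height (perimeter 101.00 mm); Merging all regions: the regions partially overlap (shared area 26.99 mm²), so the edge portions inside another operand are dropped and the merged outline is re-measured after clipping — boundary = 148.77 mm; (rotated 80° about Z; rotation is an isometry so areas/perimeters/island counts are preserved). Overall, the cross-section is a single solid region. Total boundary length (outer) = 148.77 mm.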